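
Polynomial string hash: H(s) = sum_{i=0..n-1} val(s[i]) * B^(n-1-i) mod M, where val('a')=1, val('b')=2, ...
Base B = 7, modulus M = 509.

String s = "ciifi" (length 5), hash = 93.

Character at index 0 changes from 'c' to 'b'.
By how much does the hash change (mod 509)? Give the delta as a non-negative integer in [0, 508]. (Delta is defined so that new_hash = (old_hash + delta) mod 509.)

Delta formula: (val(new) - val(old)) * B^(n-1-k) mod M
  val('b') - val('c') = 2 - 3 = -1
  B^(n-1-k) = 7^4 mod 509 = 365
  Delta = -1 * 365 mod 509 = 144

Answer: 144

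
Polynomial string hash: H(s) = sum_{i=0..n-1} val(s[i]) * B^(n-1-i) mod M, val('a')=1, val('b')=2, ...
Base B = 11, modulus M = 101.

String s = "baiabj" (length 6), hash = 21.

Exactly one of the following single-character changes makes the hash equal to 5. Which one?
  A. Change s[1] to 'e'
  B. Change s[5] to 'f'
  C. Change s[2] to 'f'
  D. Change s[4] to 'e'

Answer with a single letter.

Answer: A

Derivation:
Option A: s[1]='a'->'e', delta=(5-1)*11^4 mod 101 = 85, hash=21+85 mod 101 = 5 <-- target
Option B: s[5]='j'->'f', delta=(6-10)*11^0 mod 101 = 97, hash=21+97 mod 101 = 17
Option C: s[2]='i'->'f', delta=(6-9)*11^3 mod 101 = 47, hash=21+47 mod 101 = 68
Option D: s[4]='b'->'e', delta=(5-2)*11^1 mod 101 = 33, hash=21+33 mod 101 = 54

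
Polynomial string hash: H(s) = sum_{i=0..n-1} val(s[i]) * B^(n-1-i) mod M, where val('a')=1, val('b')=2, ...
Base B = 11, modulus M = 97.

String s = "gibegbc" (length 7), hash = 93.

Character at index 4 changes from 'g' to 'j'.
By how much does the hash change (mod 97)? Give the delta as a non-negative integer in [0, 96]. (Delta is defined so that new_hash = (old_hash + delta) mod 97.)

Answer: 72

Derivation:
Delta formula: (val(new) - val(old)) * B^(n-1-k) mod M
  val('j') - val('g') = 10 - 7 = 3
  B^(n-1-k) = 11^2 mod 97 = 24
  Delta = 3 * 24 mod 97 = 72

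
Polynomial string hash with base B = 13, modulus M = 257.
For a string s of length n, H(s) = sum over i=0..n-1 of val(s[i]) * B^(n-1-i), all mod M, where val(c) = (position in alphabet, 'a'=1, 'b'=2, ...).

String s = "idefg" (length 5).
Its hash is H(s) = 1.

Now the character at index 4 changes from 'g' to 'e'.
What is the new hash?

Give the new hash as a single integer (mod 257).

Answer: 256

Derivation:
val('g') = 7, val('e') = 5
Position k = 4, exponent = n-1-k = 0
B^0 mod M = 13^0 mod 257 = 1
Delta = (5 - 7) * 1 mod 257 = 255
New hash = (1 + 255) mod 257 = 256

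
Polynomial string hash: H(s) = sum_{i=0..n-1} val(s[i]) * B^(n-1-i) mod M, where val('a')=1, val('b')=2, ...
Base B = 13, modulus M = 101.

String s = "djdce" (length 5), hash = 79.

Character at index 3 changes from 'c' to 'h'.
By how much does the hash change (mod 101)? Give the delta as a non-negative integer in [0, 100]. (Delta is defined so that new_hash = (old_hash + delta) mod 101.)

Answer: 65

Derivation:
Delta formula: (val(new) - val(old)) * B^(n-1-k) mod M
  val('h') - val('c') = 8 - 3 = 5
  B^(n-1-k) = 13^1 mod 101 = 13
  Delta = 5 * 13 mod 101 = 65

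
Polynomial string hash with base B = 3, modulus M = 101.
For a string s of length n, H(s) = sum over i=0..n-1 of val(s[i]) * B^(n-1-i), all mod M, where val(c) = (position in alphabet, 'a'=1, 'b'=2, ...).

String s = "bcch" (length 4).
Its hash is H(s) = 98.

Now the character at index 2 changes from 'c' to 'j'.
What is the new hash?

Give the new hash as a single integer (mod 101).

val('c') = 3, val('j') = 10
Position k = 2, exponent = n-1-k = 1
B^1 mod M = 3^1 mod 101 = 3
Delta = (10 - 3) * 3 mod 101 = 21
New hash = (98 + 21) mod 101 = 18

Answer: 18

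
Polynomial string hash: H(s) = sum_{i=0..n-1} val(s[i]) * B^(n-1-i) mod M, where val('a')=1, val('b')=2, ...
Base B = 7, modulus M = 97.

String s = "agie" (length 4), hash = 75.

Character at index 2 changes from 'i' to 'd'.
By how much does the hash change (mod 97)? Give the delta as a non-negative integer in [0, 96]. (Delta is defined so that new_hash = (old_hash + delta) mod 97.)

Answer: 62

Derivation:
Delta formula: (val(new) - val(old)) * B^(n-1-k) mod M
  val('d') - val('i') = 4 - 9 = -5
  B^(n-1-k) = 7^1 mod 97 = 7
  Delta = -5 * 7 mod 97 = 62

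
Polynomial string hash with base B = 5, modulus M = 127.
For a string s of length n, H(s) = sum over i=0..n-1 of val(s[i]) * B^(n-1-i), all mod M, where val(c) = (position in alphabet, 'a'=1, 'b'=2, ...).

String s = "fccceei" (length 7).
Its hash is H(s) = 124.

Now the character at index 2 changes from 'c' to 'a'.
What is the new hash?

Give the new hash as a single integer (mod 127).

Answer: 17

Derivation:
val('c') = 3, val('a') = 1
Position k = 2, exponent = n-1-k = 4
B^4 mod M = 5^4 mod 127 = 117
Delta = (1 - 3) * 117 mod 127 = 20
New hash = (124 + 20) mod 127 = 17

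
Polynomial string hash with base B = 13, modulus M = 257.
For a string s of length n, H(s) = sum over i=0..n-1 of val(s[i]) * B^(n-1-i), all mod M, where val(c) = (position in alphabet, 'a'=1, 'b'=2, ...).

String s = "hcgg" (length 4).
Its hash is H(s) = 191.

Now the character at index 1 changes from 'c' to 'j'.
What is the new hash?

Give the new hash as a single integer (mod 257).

Answer: 89

Derivation:
val('c') = 3, val('j') = 10
Position k = 1, exponent = n-1-k = 2
B^2 mod M = 13^2 mod 257 = 169
Delta = (10 - 3) * 169 mod 257 = 155
New hash = (191 + 155) mod 257 = 89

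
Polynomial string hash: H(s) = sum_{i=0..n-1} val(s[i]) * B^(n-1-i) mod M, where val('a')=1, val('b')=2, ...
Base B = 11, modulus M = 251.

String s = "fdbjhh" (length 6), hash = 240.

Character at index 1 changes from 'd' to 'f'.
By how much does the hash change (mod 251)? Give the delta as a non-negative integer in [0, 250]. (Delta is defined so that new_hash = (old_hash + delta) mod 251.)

Answer: 166

Derivation:
Delta formula: (val(new) - val(old)) * B^(n-1-k) mod M
  val('f') - val('d') = 6 - 4 = 2
  B^(n-1-k) = 11^4 mod 251 = 83
  Delta = 2 * 83 mod 251 = 166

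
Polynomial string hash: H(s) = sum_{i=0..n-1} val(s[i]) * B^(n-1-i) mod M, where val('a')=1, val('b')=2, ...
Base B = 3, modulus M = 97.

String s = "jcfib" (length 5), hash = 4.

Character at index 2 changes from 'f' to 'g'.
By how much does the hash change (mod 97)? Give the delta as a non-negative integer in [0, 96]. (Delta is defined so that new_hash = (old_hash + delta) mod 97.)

Answer: 9

Derivation:
Delta formula: (val(new) - val(old)) * B^(n-1-k) mod M
  val('g') - val('f') = 7 - 6 = 1
  B^(n-1-k) = 3^2 mod 97 = 9
  Delta = 1 * 9 mod 97 = 9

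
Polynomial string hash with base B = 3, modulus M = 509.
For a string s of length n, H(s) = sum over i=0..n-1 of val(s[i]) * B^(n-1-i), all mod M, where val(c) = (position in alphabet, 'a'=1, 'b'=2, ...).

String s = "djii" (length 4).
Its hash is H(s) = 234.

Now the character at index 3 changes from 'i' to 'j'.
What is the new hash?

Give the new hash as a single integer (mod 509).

Answer: 235

Derivation:
val('i') = 9, val('j') = 10
Position k = 3, exponent = n-1-k = 0
B^0 mod M = 3^0 mod 509 = 1
Delta = (10 - 9) * 1 mod 509 = 1
New hash = (234 + 1) mod 509 = 235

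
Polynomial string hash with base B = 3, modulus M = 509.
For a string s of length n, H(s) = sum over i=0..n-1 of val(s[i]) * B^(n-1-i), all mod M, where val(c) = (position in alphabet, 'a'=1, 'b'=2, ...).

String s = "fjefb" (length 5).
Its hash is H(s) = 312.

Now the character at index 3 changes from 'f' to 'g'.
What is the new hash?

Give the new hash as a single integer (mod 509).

val('f') = 6, val('g') = 7
Position k = 3, exponent = n-1-k = 1
B^1 mod M = 3^1 mod 509 = 3
Delta = (7 - 6) * 3 mod 509 = 3
New hash = (312 + 3) mod 509 = 315

Answer: 315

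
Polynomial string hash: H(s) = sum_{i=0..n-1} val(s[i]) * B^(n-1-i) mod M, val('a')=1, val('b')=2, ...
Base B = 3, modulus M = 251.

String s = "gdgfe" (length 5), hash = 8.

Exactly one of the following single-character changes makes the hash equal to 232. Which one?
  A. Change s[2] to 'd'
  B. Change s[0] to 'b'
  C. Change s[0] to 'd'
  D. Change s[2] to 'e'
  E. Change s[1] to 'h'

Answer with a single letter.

Option A: s[2]='g'->'d', delta=(4-7)*3^2 mod 251 = 224, hash=8+224 mod 251 = 232 <-- target
Option B: s[0]='g'->'b', delta=(2-7)*3^4 mod 251 = 97, hash=8+97 mod 251 = 105
Option C: s[0]='g'->'d', delta=(4-7)*3^4 mod 251 = 8, hash=8+8 mod 251 = 16
Option D: s[2]='g'->'e', delta=(5-7)*3^2 mod 251 = 233, hash=8+233 mod 251 = 241
Option E: s[1]='d'->'h', delta=(8-4)*3^3 mod 251 = 108, hash=8+108 mod 251 = 116

Answer: A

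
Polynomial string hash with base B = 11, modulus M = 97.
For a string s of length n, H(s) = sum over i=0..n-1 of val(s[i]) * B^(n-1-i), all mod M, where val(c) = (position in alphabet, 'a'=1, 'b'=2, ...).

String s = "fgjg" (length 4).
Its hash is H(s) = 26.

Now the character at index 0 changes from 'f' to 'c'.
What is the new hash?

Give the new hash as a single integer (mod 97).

Answer: 10

Derivation:
val('f') = 6, val('c') = 3
Position k = 0, exponent = n-1-k = 3
B^3 mod M = 11^3 mod 97 = 70
Delta = (3 - 6) * 70 mod 97 = 81
New hash = (26 + 81) mod 97 = 10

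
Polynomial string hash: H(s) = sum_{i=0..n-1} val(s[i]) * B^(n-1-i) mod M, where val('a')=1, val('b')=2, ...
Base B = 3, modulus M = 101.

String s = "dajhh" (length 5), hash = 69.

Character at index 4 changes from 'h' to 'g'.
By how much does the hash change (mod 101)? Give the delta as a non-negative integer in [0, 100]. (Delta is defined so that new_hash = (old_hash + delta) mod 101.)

Answer: 100

Derivation:
Delta formula: (val(new) - val(old)) * B^(n-1-k) mod M
  val('g') - val('h') = 7 - 8 = -1
  B^(n-1-k) = 3^0 mod 101 = 1
  Delta = -1 * 1 mod 101 = 100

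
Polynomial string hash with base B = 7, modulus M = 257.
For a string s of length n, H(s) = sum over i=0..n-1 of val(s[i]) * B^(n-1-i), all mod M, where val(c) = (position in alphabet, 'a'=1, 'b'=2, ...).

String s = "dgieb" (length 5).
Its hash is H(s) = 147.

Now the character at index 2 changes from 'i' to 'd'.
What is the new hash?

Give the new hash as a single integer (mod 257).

val('i') = 9, val('d') = 4
Position k = 2, exponent = n-1-k = 2
B^2 mod M = 7^2 mod 257 = 49
Delta = (4 - 9) * 49 mod 257 = 12
New hash = (147 + 12) mod 257 = 159

Answer: 159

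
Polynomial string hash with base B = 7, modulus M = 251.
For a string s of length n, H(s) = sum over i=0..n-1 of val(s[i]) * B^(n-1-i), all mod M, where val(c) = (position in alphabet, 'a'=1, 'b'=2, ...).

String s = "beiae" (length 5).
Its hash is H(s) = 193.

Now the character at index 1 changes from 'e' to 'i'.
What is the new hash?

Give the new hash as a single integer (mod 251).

Answer: 59

Derivation:
val('e') = 5, val('i') = 9
Position k = 1, exponent = n-1-k = 3
B^3 mod M = 7^3 mod 251 = 92
Delta = (9 - 5) * 92 mod 251 = 117
New hash = (193 + 117) mod 251 = 59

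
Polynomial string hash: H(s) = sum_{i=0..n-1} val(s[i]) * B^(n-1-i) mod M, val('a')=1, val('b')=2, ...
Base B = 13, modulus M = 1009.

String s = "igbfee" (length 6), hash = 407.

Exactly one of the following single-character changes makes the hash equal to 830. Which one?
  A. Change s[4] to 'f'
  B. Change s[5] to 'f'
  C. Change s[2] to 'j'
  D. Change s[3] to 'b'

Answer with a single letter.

Option A: s[4]='e'->'f', delta=(6-5)*13^1 mod 1009 = 13, hash=407+13 mod 1009 = 420
Option B: s[5]='e'->'f', delta=(6-5)*13^0 mod 1009 = 1, hash=407+1 mod 1009 = 408
Option C: s[2]='b'->'j', delta=(10-2)*13^3 mod 1009 = 423, hash=407+423 mod 1009 = 830 <-- target
Option D: s[3]='f'->'b', delta=(2-6)*13^2 mod 1009 = 333, hash=407+333 mod 1009 = 740

Answer: C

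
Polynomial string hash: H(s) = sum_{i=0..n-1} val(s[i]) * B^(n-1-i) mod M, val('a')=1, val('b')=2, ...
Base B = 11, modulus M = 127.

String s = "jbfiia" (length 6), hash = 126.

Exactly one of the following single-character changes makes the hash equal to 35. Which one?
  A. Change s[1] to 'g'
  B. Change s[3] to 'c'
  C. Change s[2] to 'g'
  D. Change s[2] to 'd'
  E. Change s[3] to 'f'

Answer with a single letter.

Option A: s[1]='b'->'g', delta=(7-2)*11^4 mod 127 = 53, hash=126+53 mod 127 = 52
Option B: s[3]='i'->'c', delta=(3-9)*11^2 mod 127 = 36, hash=126+36 mod 127 = 35 <-- target
Option C: s[2]='f'->'g', delta=(7-6)*11^3 mod 127 = 61, hash=126+61 mod 127 = 60
Option D: s[2]='f'->'d', delta=(4-6)*11^3 mod 127 = 5, hash=126+5 mod 127 = 4
Option E: s[3]='i'->'f', delta=(6-9)*11^2 mod 127 = 18, hash=126+18 mod 127 = 17

Answer: B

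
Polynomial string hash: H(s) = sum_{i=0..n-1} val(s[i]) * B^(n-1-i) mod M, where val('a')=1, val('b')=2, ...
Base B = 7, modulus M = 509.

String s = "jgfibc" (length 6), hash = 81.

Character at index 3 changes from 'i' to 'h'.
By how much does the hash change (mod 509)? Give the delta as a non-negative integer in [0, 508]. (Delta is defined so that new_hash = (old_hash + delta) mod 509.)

Answer: 460

Derivation:
Delta formula: (val(new) - val(old)) * B^(n-1-k) mod M
  val('h') - val('i') = 8 - 9 = -1
  B^(n-1-k) = 7^2 mod 509 = 49
  Delta = -1 * 49 mod 509 = 460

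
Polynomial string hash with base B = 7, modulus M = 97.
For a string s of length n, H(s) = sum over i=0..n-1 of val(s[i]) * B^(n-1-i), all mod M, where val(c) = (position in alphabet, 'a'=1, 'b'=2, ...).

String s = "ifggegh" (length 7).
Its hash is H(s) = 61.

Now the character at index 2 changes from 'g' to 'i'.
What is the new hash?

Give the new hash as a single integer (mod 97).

Answer: 13

Derivation:
val('g') = 7, val('i') = 9
Position k = 2, exponent = n-1-k = 4
B^4 mod M = 7^4 mod 97 = 73
Delta = (9 - 7) * 73 mod 97 = 49
New hash = (61 + 49) mod 97 = 13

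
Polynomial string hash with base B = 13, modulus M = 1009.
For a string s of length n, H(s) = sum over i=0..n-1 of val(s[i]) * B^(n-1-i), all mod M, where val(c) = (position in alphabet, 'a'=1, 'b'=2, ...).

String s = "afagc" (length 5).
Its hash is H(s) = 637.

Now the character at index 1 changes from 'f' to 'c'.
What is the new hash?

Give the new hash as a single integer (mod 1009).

val('f') = 6, val('c') = 3
Position k = 1, exponent = n-1-k = 3
B^3 mod M = 13^3 mod 1009 = 179
Delta = (3 - 6) * 179 mod 1009 = 472
New hash = (637 + 472) mod 1009 = 100

Answer: 100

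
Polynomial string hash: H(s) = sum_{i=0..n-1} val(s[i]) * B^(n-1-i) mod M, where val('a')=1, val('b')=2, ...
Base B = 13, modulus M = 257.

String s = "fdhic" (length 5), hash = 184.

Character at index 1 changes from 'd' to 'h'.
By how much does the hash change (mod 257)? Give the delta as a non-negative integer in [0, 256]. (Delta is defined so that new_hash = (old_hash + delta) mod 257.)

Delta formula: (val(new) - val(old)) * B^(n-1-k) mod M
  val('h') - val('d') = 8 - 4 = 4
  B^(n-1-k) = 13^3 mod 257 = 141
  Delta = 4 * 141 mod 257 = 50

Answer: 50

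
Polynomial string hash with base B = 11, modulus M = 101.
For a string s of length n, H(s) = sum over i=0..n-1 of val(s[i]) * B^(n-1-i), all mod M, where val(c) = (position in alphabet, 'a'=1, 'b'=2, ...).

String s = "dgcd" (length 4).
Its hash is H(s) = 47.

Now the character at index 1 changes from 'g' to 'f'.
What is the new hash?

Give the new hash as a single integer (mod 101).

Answer: 27

Derivation:
val('g') = 7, val('f') = 6
Position k = 1, exponent = n-1-k = 2
B^2 mod M = 11^2 mod 101 = 20
Delta = (6 - 7) * 20 mod 101 = 81
New hash = (47 + 81) mod 101 = 27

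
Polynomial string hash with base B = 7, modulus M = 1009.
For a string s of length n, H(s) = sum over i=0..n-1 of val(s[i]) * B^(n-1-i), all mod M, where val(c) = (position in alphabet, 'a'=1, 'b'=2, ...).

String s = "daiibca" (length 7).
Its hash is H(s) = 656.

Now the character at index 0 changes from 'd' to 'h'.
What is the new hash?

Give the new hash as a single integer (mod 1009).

val('d') = 4, val('h') = 8
Position k = 0, exponent = n-1-k = 6
B^6 mod M = 7^6 mod 1009 = 605
Delta = (8 - 4) * 605 mod 1009 = 402
New hash = (656 + 402) mod 1009 = 49

Answer: 49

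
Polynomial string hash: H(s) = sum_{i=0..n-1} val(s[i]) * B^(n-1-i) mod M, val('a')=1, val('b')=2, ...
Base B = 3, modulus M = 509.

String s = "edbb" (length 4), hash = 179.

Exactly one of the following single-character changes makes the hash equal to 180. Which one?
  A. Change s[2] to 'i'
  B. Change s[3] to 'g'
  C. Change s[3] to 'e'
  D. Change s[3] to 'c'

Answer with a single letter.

Answer: D

Derivation:
Option A: s[2]='b'->'i', delta=(9-2)*3^1 mod 509 = 21, hash=179+21 mod 509 = 200
Option B: s[3]='b'->'g', delta=(7-2)*3^0 mod 509 = 5, hash=179+5 mod 509 = 184
Option C: s[3]='b'->'e', delta=(5-2)*3^0 mod 509 = 3, hash=179+3 mod 509 = 182
Option D: s[3]='b'->'c', delta=(3-2)*3^0 mod 509 = 1, hash=179+1 mod 509 = 180 <-- target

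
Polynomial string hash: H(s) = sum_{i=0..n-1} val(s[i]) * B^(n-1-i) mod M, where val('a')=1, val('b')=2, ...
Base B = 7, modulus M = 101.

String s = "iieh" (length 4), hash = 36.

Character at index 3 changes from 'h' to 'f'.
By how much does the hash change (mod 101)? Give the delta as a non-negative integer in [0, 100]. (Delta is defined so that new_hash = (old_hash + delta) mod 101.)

Answer: 99

Derivation:
Delta formula: (val(new) - val(old)) * B^(n-1-k) mod M
  val('f') - val('h') = 6 - 8 = -2
  B^(n-1-k) = 7^0 mod 101 = 1
  Delta = -2 * 1 mod 101 = 99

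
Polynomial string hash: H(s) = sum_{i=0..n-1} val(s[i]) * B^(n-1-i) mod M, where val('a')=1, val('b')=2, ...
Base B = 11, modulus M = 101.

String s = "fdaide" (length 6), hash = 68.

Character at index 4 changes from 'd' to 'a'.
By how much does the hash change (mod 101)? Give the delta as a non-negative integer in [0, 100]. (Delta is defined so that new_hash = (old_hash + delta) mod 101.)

Answer: 68

Derivation:
Delta formula: (val(new) - val(old)) * B^(n-1-k) mod M
  val('a') - val('d') = 1 - 4 = -3
  B^(n-1-k) = 11^1 mod 101 = 11
  Delta = -3 * 11 mod 101 = 68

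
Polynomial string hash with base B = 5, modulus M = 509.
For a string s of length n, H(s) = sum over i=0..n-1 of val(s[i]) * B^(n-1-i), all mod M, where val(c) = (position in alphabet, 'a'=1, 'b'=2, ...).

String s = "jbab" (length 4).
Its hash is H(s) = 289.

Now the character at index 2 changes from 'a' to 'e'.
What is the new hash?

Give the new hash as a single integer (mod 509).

Answer: 309

Derivation:
val('a') = 1, val('e') = 5
Position k = 2, exponent = n-1-k = 1
B^1 mod M = 5^1 mod 509 = 5
Delta = (5 - 1) * 5 mod 509 = 20
New hash = (289 + 20) mod 509 = 309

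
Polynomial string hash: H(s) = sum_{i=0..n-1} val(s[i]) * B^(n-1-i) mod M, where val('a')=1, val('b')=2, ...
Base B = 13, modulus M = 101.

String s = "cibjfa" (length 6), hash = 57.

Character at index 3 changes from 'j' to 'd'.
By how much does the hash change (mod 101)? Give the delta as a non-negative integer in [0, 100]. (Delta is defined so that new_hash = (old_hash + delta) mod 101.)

Answer: 97

Derivation:
Delta formula: (val(new) - val(old)) * B^(n-1-k) mod M
  val('d') - val('j') = 4 - 10 = -6
  B^(n-1-k) = 13^2 mod 101 = 68
  Delta = -6 * 68 mod 101 = 97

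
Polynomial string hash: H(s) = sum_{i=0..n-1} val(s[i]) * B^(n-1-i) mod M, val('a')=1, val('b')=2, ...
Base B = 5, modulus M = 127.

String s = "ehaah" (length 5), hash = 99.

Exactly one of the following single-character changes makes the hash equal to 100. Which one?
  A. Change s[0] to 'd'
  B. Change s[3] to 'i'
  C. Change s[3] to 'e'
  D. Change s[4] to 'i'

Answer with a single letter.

Answer: D

Derivation:
Option A: s[0]='e'->'d', delta=(4-5)*5^4 mod 127 = 10, hash=99+10 mod 127 = 109
Option B: s[3]='a'->'i', delta=(9-1)*5^1 mod 127 = 40, hash=99+40 mod 127 = 12
Option C: s[3]='a'->'e', delta=(5-1)*5^1 mod 127 = 20, hash=99+20 mod 127 = 119
Option D: s[4]='h'->'i', delta=(9-8)*5^0 mod 127 = 1, hash=99+1 mod 127 = 100 <-- target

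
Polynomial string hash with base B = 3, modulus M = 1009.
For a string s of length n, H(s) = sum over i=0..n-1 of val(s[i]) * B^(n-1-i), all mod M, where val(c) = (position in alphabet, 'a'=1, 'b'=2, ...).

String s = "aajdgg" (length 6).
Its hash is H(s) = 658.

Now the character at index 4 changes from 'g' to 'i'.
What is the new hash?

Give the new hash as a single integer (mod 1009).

Answer: 664

Derivation:
val('g') = 7, val('i') = 9
Position k = 4, exponent = n-1-k = 1
B^1 mod M = 3^1 mod 1009 = 3
Delta = (9 - 7) * 3 mod 1009 = 6
New hash = (658 + 6) mod 1009 = 664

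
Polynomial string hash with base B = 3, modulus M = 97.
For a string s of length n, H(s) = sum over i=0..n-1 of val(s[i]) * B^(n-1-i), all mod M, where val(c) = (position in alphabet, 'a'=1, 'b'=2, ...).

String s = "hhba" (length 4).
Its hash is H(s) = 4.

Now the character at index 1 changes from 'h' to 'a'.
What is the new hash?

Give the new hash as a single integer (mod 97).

val('h') = 8, val('a') = 1
Position k = 1, exponent = n-1-k = 2
B^2 mod M = 3^2 mod 97 = 9
Delta = (1 - 8) * 9 mod 97 = 34
New hash = (4 + 34) mod 97 = 38

Answer: 38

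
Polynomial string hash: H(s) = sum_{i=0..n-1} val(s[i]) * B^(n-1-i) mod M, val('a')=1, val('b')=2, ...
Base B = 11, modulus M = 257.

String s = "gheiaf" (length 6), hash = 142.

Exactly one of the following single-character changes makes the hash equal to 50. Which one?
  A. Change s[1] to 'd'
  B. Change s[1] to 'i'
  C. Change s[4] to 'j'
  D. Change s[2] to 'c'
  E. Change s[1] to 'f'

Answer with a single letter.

Option A: s[1]='h'->'d', delta=(4-8)*11^4 mod 257 = 32, hash=142+32 mod 257 = 174
Option B: s[1]='h'->'i', delta=(9-8)*11^4 mod 257 = 249, hash=142+249 mod 257 = 134
Option C: s[4]='a'->'j', delta=(10-1)*11^1 mod 257 = 99, hash=142+99 mod 257 = 241
Option D: s[2]='e'->'c', delta=(3-5)*11^3 mod 257 = 165, hash=142+165 mod 257 = 50 <-- target
Option E: s[1]='h'->'f', delta=(6-8)*11^4 mod 257 = 16, hash=142+16 mod 257 = 158

Answer: D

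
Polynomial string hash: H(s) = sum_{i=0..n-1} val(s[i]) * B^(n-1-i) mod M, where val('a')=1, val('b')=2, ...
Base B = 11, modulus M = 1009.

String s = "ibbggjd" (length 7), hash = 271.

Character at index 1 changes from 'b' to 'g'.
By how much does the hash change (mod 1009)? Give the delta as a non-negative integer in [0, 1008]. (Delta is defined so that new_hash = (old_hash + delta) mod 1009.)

Delta formula: (val(new) - val(old)) * B^(n-1-k) mod M
  val('g') - val('b') = 7 - 2 = 5
  B^(n-1-k) = 11^5 mod 1009 = 620
  Delta = 5 * 620 mod 1009 = 73

Answer: 73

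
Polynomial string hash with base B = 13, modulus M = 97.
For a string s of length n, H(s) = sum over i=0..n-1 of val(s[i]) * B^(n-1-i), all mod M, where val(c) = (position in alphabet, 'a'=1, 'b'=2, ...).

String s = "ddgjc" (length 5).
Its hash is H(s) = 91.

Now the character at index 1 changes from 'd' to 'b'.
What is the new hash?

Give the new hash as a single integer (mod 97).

val('d') = 4, val('b') = 2
Position k = 1, exponent = n-1-k = 3
B^3 mod M = 13^3 mod 97 = 63
Delta = (2 - 4) * 63 mod 97 = 68
New hash = (91 + 68) mod 97 = 62

Answer: 62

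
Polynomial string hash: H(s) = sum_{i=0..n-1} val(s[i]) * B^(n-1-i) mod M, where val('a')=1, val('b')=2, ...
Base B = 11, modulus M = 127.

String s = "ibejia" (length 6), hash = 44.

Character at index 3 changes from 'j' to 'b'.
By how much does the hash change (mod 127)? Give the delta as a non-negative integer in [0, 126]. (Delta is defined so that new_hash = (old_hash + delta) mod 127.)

Answer: 48

Derivation:
Delta formula: (val(new) - val(old)) * B^(n-1-k) mod M
  val('b') - val('j') = 2 - 10 = -8
  B^(n-1-k) = 11^2 mod 127 = 121
  Delta = -8 * 121 mod 127 = 48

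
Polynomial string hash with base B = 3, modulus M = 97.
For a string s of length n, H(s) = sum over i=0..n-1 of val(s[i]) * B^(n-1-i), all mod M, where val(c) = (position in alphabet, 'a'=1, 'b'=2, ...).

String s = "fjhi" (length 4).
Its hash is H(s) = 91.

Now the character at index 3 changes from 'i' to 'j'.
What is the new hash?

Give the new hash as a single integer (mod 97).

val('i') = 9, val('j') = 10
Position k = 3, exponent = n-1-k = 0
B^0 mod M = 3^0 mod 97 = 1
Delta = (10 - 9) * 1 mod 97 = 1
New hash = (91 + 1) mod 97 = 92

Answer: 92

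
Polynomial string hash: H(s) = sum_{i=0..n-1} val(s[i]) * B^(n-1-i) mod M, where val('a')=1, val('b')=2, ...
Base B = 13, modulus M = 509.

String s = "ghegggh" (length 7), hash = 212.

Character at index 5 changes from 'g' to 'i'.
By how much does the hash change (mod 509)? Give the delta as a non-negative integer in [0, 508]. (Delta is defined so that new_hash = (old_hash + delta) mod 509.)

Delta formula: (val(new) - val(old)) * B^(n-1-k) mod M
  val('i') - val('g') = 9 - 7 = 2
  B^(n-1-k) = 13^1 mod 509 = 13
  Delta = 2 * 13 mod 509 = 26

Answer: 26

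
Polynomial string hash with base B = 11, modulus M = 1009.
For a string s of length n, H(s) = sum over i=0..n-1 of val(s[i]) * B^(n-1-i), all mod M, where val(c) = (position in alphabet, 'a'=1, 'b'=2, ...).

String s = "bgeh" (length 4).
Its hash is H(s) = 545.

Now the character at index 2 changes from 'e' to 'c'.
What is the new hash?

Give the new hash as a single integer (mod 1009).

Answer: 523

Derivation:
val('e') = 5, val('c') = 3
Position k = 2, exponent = n-1-k = 1
B^1 mod M = 11^1 mod 1009 = 11
Delta = (3 - 5) * 11 mod 1009 = 987
New hash = (545 + 987) mod 1009 = 523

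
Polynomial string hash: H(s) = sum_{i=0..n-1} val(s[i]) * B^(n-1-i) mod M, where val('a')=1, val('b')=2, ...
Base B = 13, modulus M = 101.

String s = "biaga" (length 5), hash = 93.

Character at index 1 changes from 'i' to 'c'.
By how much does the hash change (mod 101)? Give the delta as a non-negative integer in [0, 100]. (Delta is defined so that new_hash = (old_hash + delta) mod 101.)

Answer: 49

Derivation:
Delta formula: (val(new) - val(old)) * B^(n-1-k) mod M
  val('c') - val('i') = 3 - 9 = -6
  B^(n-1-k) = 13^3 mod 101 = 76
  Delta = -6 * 76 mod 101 = 49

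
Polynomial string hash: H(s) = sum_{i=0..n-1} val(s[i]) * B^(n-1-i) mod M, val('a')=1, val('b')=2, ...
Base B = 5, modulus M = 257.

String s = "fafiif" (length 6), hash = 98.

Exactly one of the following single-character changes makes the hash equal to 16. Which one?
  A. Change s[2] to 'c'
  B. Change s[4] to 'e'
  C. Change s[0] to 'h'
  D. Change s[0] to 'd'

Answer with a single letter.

Answer: D

Derivation:
Option A: s[2]='f'->'c', delta=(3-6)*5^3 mod 257 = 139, hash=98+139 mod 257 = 237
Option B: s[4]='i'->'e', delta=(5-9)*5^1 mod 257 = 237, hash=98+237 mod 257 = 78
Option C: s[0]='f'->'h', delta=(8-6)*5^5 mod 257 = 82, hash=98+82 mod 257 = 180
Option D: s[0]='f'->'d', delta=(4-6)*5^5 mod 257 = 175, hash=98+175 mod 257 = 16 <-- target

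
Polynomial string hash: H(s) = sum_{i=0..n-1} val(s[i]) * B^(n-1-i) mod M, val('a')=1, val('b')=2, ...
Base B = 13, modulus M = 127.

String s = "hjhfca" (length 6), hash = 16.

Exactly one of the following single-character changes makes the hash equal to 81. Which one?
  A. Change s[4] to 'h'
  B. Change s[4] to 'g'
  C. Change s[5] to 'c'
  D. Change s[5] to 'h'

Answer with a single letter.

Answer: A

Derivation:
Option A: s[4]='c'->'h', delta=(8-3)*13^1 mod 127 = 65, hash=16+65 mod 127 = 81 <-- target
Option B: s[4]='c'->'g', delta=(7-3)*13^1 mod 127 = 52, hash=16+52 mod 127 = 68
Option C: s[5]='a'->'c', delta=(3-1)*13^0 mod 127 = 2, hash=16+2 mod 127 = 18
Option D: s[5]='a'->'h', delta=(8-1)*13^0 mod 127 = 7, hash=16+7 mod 127 = 23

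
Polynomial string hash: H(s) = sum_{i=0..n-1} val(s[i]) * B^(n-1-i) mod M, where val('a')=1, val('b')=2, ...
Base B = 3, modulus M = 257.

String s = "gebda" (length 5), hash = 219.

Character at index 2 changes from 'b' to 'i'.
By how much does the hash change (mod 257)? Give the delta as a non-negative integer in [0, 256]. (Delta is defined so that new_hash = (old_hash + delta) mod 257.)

Delta formula: (val(new) - val(old)) * B^(n-1-k) mod M
  val('i') - val('b') = 9 - 2 = 7
  B^(n-1-k) = 3^2 mod 257 = 9
  Delta = 7 * 9 mod 257 = 63

Answer: 63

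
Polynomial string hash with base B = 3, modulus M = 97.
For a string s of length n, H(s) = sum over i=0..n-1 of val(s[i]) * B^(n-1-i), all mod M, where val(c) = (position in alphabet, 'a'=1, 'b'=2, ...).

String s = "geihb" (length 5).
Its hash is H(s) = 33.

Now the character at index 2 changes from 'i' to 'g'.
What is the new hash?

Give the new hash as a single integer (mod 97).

Answer: 15

Derivation:
val('i') = 9, val('g') = 7
Position k = 2, exponent = n-1-k = 2
B^2 mod M = 3^2 mod 97 = 9
Delta = (7 - 9) * 9 mod 97 = 79
New hash = (33 + 79) mod 97 = 15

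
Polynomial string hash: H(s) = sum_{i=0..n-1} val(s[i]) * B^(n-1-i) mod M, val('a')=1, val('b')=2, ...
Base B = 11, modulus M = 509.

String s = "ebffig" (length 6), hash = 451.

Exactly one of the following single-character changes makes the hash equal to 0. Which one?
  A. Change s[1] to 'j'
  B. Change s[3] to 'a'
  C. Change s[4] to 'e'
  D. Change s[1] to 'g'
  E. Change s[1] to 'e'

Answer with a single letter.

Option A: s[1]='b'->'j', delta=(10-2)*11^4 mod 509 = 58, hash=451+58 mod 509 = 0 <-- target
Option B: s[3]='f'->'a', delta=(1-6)*11^2 mod 509 = 413, hash=451+413 mod 509 = 355
Option C: s[4]='i'->'e', delta=(5-9)*11^1 mod 509 = 465, hash=451+465 mod 509 = 407
Option D: s[1]='b'->'g', delta=(7-2)*11^4 mod 509 = 418, hash=451+418 mod 509 = 360
Option E: s[1]='b'->'e', delta=(5-2)*11^4 mod 509 = 149, hash=451+149 mod 509 = 91

Answer: A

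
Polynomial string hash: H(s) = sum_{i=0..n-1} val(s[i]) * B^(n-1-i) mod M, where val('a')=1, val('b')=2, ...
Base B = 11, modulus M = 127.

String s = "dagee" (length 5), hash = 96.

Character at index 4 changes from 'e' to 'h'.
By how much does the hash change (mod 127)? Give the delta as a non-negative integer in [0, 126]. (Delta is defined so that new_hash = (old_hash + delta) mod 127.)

Answer: 3

Derivation:
Delta formula: (val(new) - val(old)) * B^(n-1-k) mod M
  val('h') - val('e') = 8 - 5 = 3
  B^(n-1-k) = 11^0 mod 127 = 1
  Delta = 3 * 1 mod 127 = 3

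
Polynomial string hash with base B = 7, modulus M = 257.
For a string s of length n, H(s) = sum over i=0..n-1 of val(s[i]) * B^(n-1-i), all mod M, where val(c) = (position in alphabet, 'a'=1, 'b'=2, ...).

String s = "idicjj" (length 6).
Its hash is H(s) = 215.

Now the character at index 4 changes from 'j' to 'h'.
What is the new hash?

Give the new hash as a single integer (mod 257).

val('j') = 10, val('h') = 8
Position k = 4, exponent = n-1-k = 1
B^1 mod M = 7^1 mod 257 = 7
Delta = (8 - 10) * 7 mod 257 = 243
New hash = (215 + 243) mod 257 = 201

Answer: 201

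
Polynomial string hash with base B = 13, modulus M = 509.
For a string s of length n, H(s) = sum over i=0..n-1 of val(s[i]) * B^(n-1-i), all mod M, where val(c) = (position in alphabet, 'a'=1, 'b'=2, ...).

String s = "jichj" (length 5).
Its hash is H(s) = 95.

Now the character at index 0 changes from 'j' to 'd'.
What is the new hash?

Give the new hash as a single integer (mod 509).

Answer: 262

Derivation:
val('j') = 10, val('d') = 4
Position k = 0, exponent = n-1-k = 4
B^4 mod M = 13^4 mod 509 = 57
Delta = (4 - 10) * 57 mod 509 = 167
New hash = (95 + 167) mod 509 = 262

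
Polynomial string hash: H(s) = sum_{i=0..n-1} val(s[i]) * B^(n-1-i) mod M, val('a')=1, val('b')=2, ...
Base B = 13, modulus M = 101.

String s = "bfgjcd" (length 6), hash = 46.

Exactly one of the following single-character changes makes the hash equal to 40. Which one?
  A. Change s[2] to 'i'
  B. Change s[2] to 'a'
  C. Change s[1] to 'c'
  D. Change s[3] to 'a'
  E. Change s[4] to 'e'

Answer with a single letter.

Option A: s[2]='g'->'i', delta=(9-7)*13^3 mod 101 = 51, hash=46+51 mod 101 = 97
Option B: s[2]='g'->'a', delta=(1-7)*13^3 mod 101 = 49, hash=46+49 mod 101 = 95
Option C: s[1]='f'->'c', delta=(3-6)*13^4 mod 101 = 66, hash=46+66 mod 101 = 11
Option D: s[3]='j'->'a', delta=(1-10)*13^2 mod 101 = 95, hash=46+95 mod 101 = 40 <-- target
Option E: s[4]='c'->'e', delta=(5-3)*13^1 mod 101 = 26, hash=46+26 mod 101 = 72

Answer: D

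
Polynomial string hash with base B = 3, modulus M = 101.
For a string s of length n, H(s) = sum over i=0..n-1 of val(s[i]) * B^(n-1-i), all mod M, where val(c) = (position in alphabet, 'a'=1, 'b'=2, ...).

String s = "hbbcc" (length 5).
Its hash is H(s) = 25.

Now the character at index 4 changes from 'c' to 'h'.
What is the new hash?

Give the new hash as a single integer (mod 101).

Answer: 30

Derivation:
val('c') = 3, val('h') = 8
Position k = 4, exponent = n-1-k = 0
B^0 mod M = 3^0 mod 101 = 1
Delta = (8 - 3) * 1 mod 101 = 5
New hash = (25 + 5) mod 101 = 30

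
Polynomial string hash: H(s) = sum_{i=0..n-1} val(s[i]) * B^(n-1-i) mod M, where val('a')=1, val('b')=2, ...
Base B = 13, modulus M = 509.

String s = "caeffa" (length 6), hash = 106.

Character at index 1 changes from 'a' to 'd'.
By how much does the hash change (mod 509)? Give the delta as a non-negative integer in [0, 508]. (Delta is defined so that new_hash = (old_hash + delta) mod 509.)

Delta formula: (val(new) - val(old)) * B^(n-1-k) mod M
  val('d') - val('a') = 4 - 1 = 3
  B^(n-1-k) = 13^4 mod 509 = 57
  Delta = 3 * 57 mod 509 = 171

Answer: 171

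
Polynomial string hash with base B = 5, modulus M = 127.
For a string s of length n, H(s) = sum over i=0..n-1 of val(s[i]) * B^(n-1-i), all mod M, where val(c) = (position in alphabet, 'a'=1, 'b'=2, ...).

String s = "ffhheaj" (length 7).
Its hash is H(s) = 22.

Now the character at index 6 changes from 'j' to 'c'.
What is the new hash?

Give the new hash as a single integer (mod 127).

val('j') = 10, val('c') = 3
Position k = 6, exponent = n-1-k = 0
B^0 mod M = 5^0 mod 127 = 1
Delta = (3 - 10) * 1 mod 127 = 120
New hash = (22 + 120) mod 127 = 15

Answer: 15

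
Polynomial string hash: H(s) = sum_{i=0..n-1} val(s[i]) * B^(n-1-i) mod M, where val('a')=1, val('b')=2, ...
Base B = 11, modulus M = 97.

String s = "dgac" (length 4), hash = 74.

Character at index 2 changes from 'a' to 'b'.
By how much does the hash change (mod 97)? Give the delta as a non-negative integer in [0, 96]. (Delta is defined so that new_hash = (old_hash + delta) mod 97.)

Delta formula: (val(new) - val(old)) * B^(n-1-k) mod M
  val('b') - val('a') = 2 - 1 = 1
  B^(n-1-k) = 11^1 mod 97 = 11
  Delta = 1 * 11 mod 97 = 11

Answer: 11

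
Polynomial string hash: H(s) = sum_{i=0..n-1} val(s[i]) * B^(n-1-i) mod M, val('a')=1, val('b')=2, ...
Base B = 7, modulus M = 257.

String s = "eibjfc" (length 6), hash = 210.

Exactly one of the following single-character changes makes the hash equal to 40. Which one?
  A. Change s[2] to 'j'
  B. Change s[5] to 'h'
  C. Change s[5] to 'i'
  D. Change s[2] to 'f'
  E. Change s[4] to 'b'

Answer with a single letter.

Answer: D

Derivation:
Option A: s[2]='b'->'j', delta=(10-2)*7^3 mod 257 = 174, hash=210+174 mod 257 = 127
Option B: s[5]='c'->'h', delta=(8-3)*7^0 mod 257 = 5, hash=210+5 mod 257 = 215
Option C: s[5]='c'->'i', delta=(9-3)*7^0 mod 257 = 6, hash=210+6 mod 257 = 216
Option D: s[2]='b'->'f', delta=(6-2)*7^3 mod 257 = 87, hash=210+87 mod 257 = 40 <-- target
Option E: s[4]='f'->'b', delta=(2-6)*7^1 mod 257 = 229, hash=210+229 mod 257 = 182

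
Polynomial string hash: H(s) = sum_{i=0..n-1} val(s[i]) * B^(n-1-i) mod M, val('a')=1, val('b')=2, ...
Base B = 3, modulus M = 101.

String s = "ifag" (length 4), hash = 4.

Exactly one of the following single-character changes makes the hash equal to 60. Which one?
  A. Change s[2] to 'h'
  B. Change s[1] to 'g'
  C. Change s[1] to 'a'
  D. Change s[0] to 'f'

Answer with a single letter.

Answer: C

Derivation:
Option A: s[2]='a'->'h', delta=(8-1)*3^1 mod 101 = 21, hash=4+21 mod 101 = 25
Option B: s[1]='f'->'g', delta=(7-6)*3^2 mod 101 = 9, hash=4+9 mod 101 = 13
Option C: s[1]='f'->'a', delta=(1-6)*3^2 mod 101 = 56, hash=4+56 mod 101 = 60 <-- target
Option D: s[0]='i'->'f', delta=(6-9)*3^3 mod 101 = 20, hash=4+20 mod 101 = 24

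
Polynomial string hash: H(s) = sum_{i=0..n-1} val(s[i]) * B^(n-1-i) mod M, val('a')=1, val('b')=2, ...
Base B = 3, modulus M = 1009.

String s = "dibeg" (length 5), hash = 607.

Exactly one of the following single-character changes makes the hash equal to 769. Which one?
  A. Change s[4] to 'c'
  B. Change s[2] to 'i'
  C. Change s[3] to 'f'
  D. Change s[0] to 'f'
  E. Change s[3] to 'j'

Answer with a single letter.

Option A: s[4]='g'->'c', delta=(3-7)*3^0 mod 1009 = 1005, hash=607+1005 mod 1009 = 603
Option B: s[2]='b'->'i', delta=(9-2)*3^2 mod 1009 = 63, hash=607+63 mod 1009 = 670
Option C: s[3]='e'->'f', delta=(6-5)*3^1 mod 1009 = 3, hash=607+3 mod 1009 = 610
Option D: s[0]='d'->'f', delta=(6-4)*3^4 mod 1009 = 162, hash=607+162 mod 1009 = 769 <-- target
Option E: s[3]='e'->'j', delta=(10-5)*3^1 mod 1009 = 15, hash=607+15 mod 1009 = 622

Answer: D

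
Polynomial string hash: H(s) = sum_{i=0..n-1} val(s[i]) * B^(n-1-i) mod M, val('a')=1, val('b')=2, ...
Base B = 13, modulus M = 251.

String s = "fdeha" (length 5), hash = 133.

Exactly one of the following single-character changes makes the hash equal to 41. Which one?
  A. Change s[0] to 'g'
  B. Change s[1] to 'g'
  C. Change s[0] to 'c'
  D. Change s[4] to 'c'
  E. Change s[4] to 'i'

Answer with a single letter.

Option A: s[0]='f'->'g', delta=(7-6)*13^4 mod 251 = 198, hash=133+198 mod 251 = 80
Option B: s[1]='d'->'g', delta=(7-4)*13^3 mod 251 = 65, hash=133+65 mod 251 = 198
Option C: s[0]='f'->'c', delta=(3-6)*13^4 mod 251 = 159, hash=133+159 mod 251 = 41 <-- target
Option D: s[4]='a'->'c', delta=(3-1)*13^0 mod 251 = 2, hash=133+2 mod 251 = 135
Option E: s[4]='a'->'i', delta=(9-1)*13^0 mod 251 = 8, hash=133+8 mod 251 = 141

Answer: C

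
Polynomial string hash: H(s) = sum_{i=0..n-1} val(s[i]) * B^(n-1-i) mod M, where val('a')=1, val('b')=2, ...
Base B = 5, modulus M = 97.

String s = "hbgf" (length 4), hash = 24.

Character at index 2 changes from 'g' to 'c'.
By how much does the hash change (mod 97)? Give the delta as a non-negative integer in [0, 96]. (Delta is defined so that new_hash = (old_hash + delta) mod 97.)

Delta formula: (val(new) - val(old)) * B^(n-1-k) mod M
  val('c') - val('g') = 3 - 7 = -4
  B^(n-1-k) = 5^1 mod 97 = 5
  Delta = -4 * 5 mod 97 = 77

Answer: 77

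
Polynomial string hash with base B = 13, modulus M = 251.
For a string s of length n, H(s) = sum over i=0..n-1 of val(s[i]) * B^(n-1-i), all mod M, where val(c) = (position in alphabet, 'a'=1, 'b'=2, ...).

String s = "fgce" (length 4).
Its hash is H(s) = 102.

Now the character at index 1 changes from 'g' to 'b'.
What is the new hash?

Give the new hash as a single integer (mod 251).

val('g') = 7, val('b') = 2
Position k = 1, exponent = n-1-k = 2
B^2 mod M = 13^2 mod 251 = 169
Delta = (2 - 7) * 169 mod 251 = 159
New hash = (102 + 159) mod 251 = 10

Answer: 10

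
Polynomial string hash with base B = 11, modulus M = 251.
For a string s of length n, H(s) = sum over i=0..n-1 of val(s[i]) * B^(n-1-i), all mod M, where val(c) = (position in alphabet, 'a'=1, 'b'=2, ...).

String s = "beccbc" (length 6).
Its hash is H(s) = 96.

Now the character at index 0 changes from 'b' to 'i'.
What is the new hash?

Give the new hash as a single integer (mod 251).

Answer: 212

Derivation:
val('b') = 2, val('i') = 9
Position k = 0, exponent = n-1-k = 5
B^5 mod M = 11^5 mod 251 = 160
Delta = (9 - 2) * 160 mod 251 = 116
New hash = (96 + 116) mod 251 = 212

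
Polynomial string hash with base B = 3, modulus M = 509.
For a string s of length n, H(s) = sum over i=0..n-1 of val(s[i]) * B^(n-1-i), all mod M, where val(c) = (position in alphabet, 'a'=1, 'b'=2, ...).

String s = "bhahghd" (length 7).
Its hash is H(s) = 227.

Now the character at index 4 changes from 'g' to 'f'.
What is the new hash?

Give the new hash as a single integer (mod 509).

Answer: 218

Derivation:
val('g') = 7, val('f') = 6
Position k = 4, exponent = n-1-k = 2
B^2 mod M = 3^2 mod 509 = 9
Delta = (6 - 7) * 9 mod 509 = 500
New hash = (227 + 500) mod 509 = 218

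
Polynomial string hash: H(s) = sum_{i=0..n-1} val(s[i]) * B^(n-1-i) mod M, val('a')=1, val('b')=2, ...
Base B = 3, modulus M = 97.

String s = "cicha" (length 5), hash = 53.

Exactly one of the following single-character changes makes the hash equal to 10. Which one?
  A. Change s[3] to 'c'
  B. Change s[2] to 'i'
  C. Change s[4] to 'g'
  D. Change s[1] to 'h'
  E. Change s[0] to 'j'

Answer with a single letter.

Answer: B

Derivation:
Option A: s[3]='h'->'c', delta=(3-8)*3^1 mod 97 = 82, hash=53+82 mod 97 = 38
Option B: s[2]='c'->'i', delta=(9-3)*3^2 mod 97 = 54, hash=53+54 mod 97 = 10 <-- target
Option C: s[4]='a'->'g', delta=(7-1)*3^0 mod 97 = 6, hash=53+6 mod 97 = 59
Option D: s[1]='i'->'h', delta=(8-9)*3^3 mod 97 = 70, hash=53+70 mod 97 = 26
Option E: s[0]='c'->'j', delta=(10-3)*3^4 mod 97 = 82, hash=53+82 mod 97 = 38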